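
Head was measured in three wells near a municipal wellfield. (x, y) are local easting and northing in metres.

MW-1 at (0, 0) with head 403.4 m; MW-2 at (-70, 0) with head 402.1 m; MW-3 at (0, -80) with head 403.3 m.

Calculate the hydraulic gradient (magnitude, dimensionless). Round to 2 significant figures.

0.019

∂h/∂x = (402.1 − 403.4) / (-70 − 0) = +0.01857
∂h/∂y = (403.3 − 403.4) / (-80 − 0) = +0.001250
|∇h| = √(0.01857² + 0.001250²) = 0.01861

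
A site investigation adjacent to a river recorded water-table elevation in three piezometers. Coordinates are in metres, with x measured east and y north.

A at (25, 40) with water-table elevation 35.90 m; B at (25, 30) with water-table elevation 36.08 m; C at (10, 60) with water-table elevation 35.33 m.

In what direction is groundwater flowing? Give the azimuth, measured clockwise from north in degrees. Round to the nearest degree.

322°

With h = a·x + b·y + c and A as origin, the differences give:
  0·a + (-10)·b = +0.18
  (-15)·a + 20·b = -0.57
Eliminate b (×20 and ×(-10), subtract): -150·a = -2.100 → a = ∂h/∂x = +0.01400
Back-substitute: b = ∂h/∂y = -0.01800.
Flow direction (−∇h) has components (-0.01400 E, +0.01800 N).
Azimuth = atan2(E, N) = atan2(-0.01400, +0.01800) = 322.1° ≈ 322°.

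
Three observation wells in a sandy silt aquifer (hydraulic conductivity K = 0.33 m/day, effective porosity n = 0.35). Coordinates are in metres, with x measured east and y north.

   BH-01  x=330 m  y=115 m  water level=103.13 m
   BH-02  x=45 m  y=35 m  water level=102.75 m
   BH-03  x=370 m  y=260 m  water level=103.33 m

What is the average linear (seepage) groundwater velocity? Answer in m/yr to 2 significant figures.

0.52 m/yr

Three-point gradient (reference BH-01): Δ to BH-02 = (-285, -80, -0.38), Δ to BH-03 = (40, 145, +0.20).
∂h/∂x = +0.001026, ∂h/∂y = +0.001096 (det = -38125).
|∇h| = √(0.001026² + 0.001096²) = 0.001501
Seepage velocity v = K·i/n = 0.33 × 0.001501 / 0.35 = 0.001415 m/day = 0.5168 m/yr.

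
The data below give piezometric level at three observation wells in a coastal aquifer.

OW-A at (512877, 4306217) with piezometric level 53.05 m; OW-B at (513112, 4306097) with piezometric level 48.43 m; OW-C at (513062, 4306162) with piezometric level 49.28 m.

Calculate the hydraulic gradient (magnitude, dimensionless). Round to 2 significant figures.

Differences from OW-A: to OW-B (Δx, Δy, Δh) = (235, -120, -4.62); to OW-C = (185, -55, -3.77).
Solve a·Δx + b·Δy = Δh: det = 235·(-55) − 185·(-120) = 9275.
∂h/∂x = [(-4.62)·(-55) − (-3.77)·(-120)] / 9275 = -0.02138
∂h/∂y = [235·(-3.77) − 185·(-4.62)] / 9275 = -0.003369
|∇h| = √(-0.02138² + -0.003369²) = 0.02164

0.022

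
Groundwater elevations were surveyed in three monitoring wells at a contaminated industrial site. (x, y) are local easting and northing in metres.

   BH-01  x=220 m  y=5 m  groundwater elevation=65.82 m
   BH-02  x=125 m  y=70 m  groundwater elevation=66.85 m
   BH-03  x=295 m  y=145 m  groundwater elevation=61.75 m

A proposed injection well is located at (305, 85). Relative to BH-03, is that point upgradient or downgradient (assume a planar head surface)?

upgradient

Three-point gradient (reference BH-01): Δ to BH-02 = (-95, 65, +1.03), Δ to BH-03 = (75, 140, -4.07).
∂h/∂x = -0.02249, ∂h/∂y = -0.01702 (det = -18175).
Head at (305, 85) = 65.82 + (-0.02249)·(85) + (-0.01702)·(80) = 62.55 m.
That is higher than the 61.75 m at BH-03, so the point is upgradient.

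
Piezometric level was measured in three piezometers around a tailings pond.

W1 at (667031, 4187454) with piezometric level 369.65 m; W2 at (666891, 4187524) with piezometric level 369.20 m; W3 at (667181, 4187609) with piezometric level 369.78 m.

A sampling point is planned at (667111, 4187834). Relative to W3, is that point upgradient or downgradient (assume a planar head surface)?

Differences from W1: to W2 (Δx, Δy, Δh) = (-140, 70, -0.45); to W3 = (150, 155, +0.13).
Determinant of the coordinate differences = (-140)·155 − 150·70 = -32200.
∂h/∂x = [(-0.45)·155 − (+0.13)·70] / -32200 = +0.002449
∂h/∂y = [(-140)·(+0.13) − 150·(-0.45)] / -32200 = -0.001531
Head at (667111, 4187834) = 369.65 + (+0.002449)·(80) + (-0.001531)·(380) = 369.26 m.
That is lower than the 369.78 m at W3, so the point is downgradient.

downgradient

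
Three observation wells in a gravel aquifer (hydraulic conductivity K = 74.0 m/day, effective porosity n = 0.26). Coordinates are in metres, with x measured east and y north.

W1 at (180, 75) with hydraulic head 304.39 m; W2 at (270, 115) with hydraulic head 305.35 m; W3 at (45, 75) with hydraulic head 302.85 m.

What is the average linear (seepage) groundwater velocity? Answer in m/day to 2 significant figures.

3.3 m/day

Three-point gradient (reference W1): Δ to W2 = (90, 40, +0.96), Δ to W3 = (-135, 0, -1.54).
∂h/∂x = +0.01141, ∂h/∂y = -0.001667 (det = 5400).
|∇h| = √(0.01141² + -0.001667²) = 0.01153
Seepage velocity v = K·i/n = 74.0 × 0.01153 / 0.26 = 3.282 m/day.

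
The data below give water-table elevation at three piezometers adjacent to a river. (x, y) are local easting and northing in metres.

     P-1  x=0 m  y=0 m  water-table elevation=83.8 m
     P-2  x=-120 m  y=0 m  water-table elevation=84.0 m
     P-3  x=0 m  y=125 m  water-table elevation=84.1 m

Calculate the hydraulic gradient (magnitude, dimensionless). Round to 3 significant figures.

∂h/∂x = (84.0 − 83.8) / (-120 − 0) = -0.001667
∂h/∂y = (84.1 − 83.8) / (125 − 0) = +0.002400
|∇h| = √(-0.001667² + 0.002400²) = 0.002922

0.00292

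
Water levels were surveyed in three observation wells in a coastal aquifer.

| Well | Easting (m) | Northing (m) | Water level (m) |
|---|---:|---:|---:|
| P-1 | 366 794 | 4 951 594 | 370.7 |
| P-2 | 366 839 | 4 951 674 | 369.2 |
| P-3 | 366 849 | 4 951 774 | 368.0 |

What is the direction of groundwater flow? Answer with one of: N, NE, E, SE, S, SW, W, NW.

With h = a·x + b·y + c and P-1 as origin, the differences give:
  45·a + 80·b = -1.5
  55·a + 180·b = -2.7
Eliminate b (×180 and ×80, subtract): 3700·a = -54.00 → a = ∂h/∂x = -0.01459
Back-substitute: b = ∂h/∂y = -0.01054.
Flow = −∇h = (+0.01459 east, +0.01054 north), which points northeast.

NE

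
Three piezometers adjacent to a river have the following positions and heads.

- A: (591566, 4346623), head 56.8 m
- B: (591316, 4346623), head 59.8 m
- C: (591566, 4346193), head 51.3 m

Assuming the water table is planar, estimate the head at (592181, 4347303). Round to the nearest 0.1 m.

58.1 m

∂h/∂x = (59.8 − 56.8) / (591316 − 591566) = -0.01200
∂h/∂y = (51.3 − 56.8) / (4346193 − 4346623) = +0.01279
h(592181, 4347303) = 56.8 + (-0.01200)·(615) + (+0.01279)·(680) = 56.8 -7.380 +8.698 = 58.118 m.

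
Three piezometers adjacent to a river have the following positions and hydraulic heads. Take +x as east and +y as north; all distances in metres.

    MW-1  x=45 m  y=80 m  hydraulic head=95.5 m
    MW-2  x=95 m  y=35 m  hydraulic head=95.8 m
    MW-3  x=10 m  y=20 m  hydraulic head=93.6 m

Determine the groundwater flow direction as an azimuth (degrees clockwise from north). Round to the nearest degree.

231°

Taking MW-1 as reference: MW-2−MW-1 = (50, -45, +0.3); MW-3−MW-1 = (-35, -60, -1.9).
Solve a·Δx + b·Δy = Δh: det = 50·(-60) − (-35)·(-45) = -4575.
∂h/∂x = [(+0.3)·(-60) − (-1.9)·(-45)] / -4575 = +0.02262
∂h/∂y = [50·(-1.9) − (-35)·(+0.3)] / -4575 = +0.01847
Flow direction (−∇h) has components (-0.02262 E, -0.01847 N).
Azimuth = atan2(E, N) = atan2(-0.02262, -0.01847) = 230.8° ≈ 231°.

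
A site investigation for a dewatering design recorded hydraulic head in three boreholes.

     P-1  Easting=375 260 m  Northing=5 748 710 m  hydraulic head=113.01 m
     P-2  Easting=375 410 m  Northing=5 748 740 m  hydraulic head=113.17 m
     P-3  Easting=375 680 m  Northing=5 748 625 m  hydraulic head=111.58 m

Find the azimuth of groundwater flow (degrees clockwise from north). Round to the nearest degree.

With h = a·x + b·y + c and P-1 as origin, the differences give:
  150·a + 30·b = +0.16
  420·a + (-85)·b = -1.43
Eliminate b (×(-85) and ×30, subtract): -25350·a = 29.300 → a = ∂h/∂x = -0.001156
Back-substitute: b = ∂h/∂y = +0.01111.
Flow direction (−∇h) has components (+0.001156 E, -0.01111 N).
Azimuth = atan2(E, N) = atan2(+0.001156, -0.01111) = 174.1° ≈ 174°.

174°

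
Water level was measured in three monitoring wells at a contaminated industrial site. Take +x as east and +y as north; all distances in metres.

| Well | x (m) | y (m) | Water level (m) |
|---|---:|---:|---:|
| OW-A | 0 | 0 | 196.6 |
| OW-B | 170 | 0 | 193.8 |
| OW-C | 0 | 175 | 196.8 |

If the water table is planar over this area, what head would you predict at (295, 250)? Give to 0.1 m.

∂h/∂x = (193.8 − 196.6) / (170 − 0) = -0.01647
∂h/∂y = (196.8 − 196.6) / (175 − 0) = +0.001143
h(295, 250) = 196.6 + (-0.01647)·(295) + (+0.001143)·(250) = 196.6 -4.859 +0.286 = 192.027 m.

192.0 m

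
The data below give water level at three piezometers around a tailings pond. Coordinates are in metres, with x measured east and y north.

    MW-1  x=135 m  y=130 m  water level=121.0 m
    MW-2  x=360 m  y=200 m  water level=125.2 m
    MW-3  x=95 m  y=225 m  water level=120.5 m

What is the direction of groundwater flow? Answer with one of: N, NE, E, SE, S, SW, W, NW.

Differences from MW-1: to MW-2 (Δx, Δy, Δh) = (225, 70, +4.2); to MW-3 = (-40, 95, -0.5).
Solve a·Δx + b·Δy = Δh: det = 225·95 − (-40)·70 = 24175.
∂h/∂x = [(+4.2)·95 − (-0.5)·70] / 24175 = +0.01795
∂h/∂y = [225·(-0.5) − (-40)·(+4.2)] / 24175 = +0.002296
Flow = −∇h = (-0.01795 east, -0.002296 north), which points west.

W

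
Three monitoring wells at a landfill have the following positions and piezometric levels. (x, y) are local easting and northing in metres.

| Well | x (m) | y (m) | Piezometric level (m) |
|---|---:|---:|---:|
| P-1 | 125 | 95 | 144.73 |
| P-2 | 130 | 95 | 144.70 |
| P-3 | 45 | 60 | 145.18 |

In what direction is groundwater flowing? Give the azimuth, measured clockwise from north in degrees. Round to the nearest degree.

098°

Differences from P-1: to P-2 (Δx, Δy, Δh) = (5, 0, -0.03); to P-3 = (-80, -35, +0.45).
Solve a·Δx + b·Δy = Δh: det = 5·(-35) − (-80)·0 = -175.
∂h/∂x = [(-0.03)·(-35) − (+0.45)·0] / -175 = -0.006000
∂h/∂y = [5·(+0.45) − (-80)·(-0.03)] / -175 = +0.0008571
Flow direction (−∇h) has components (+0.006000 E, -0.0008571 N).
Azimuth = atan2(E, N) = atan2(+0.006000, -0.0008571) = 98.1° ≈ 098°.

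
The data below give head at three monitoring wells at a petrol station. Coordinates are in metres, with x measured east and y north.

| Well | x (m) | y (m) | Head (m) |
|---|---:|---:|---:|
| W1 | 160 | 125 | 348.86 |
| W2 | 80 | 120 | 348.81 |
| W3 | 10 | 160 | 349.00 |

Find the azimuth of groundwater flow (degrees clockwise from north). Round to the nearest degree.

183°

Differences from W1: to W2 (Δx, Δy, Δh) = (-80, -5, -0.05); to W3 = (-150, 35, +0.14).
Solve a·Δx + b·Δy = Δh: det = (-80)·35 − (-150)·(-5) = -3550.
∂h/∂x = [(-0.05)·35 − (+0.14)·(-5)] / -3550 = +0.0002958
∂h/∂y = [(-80)·(+0.14) − (-150)·(-0.05)] / -3550 = +0.005268
Flow direction (−∇h) has components (-0.0002958 E, -0.005268 N).
Azimuth = atan2(E, N) = atan2(-0.0002958, -0.005268) = 183.2° ≈ 183°.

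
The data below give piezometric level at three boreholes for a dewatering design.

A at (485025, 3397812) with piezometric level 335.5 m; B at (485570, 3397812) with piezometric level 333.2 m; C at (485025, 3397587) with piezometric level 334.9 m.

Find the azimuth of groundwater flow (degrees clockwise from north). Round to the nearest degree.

122°

∂h/∂x = (333.2 − 335.5) / (485570 − 485025) = -0.004220
∂h/∂y = (334.9 − 335.5) / (3397587 − 3397812) = +0.002667
Flow direction (−∇h) has components (+0.004220 E, -0.002667 N).
Azimuth = atan2(E, N) = atan2(+0.004220, -0.002667) = 122.3° ≈ 122°.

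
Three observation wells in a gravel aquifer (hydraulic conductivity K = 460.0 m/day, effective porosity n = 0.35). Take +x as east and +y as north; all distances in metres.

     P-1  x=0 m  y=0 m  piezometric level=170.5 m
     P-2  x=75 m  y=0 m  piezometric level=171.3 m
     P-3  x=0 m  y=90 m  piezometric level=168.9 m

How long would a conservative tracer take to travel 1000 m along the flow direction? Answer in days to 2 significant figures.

∂h/∂x = (171.3 − 170.5) / (75 − 0) = +0.01067
∂h/∂y = (168.9 − 170.5) / (90 − 0) = -0.01778
|∇h| = √(0.01067² + -0.01778²) = 0.02074
Seepage velocity v = K·i/n = 460.0 × 0.02074 / 0.35 = 27.26 m/day.
t = 1000 / 27.26 = 36.68 days.

37 days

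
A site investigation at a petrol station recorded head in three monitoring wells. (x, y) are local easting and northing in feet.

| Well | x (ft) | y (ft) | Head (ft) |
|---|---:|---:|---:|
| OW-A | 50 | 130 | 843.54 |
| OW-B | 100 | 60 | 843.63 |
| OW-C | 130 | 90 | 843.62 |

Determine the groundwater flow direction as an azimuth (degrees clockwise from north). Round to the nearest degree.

328°

Taking OW-A as reference: OW-B−OW-A = (50, -70, +0.09); OW-C−OW-A = (80, -40, +0.08).
Solve a·Δx + b·Δy = Δh: det = 50·(-40) − 80·(-70) = 3600.
∂h/∂x = [(+0.09)·(-40) − (+0.08)·(-70)] / 3600 = +0.0005556
∂h/∂y = [50·(+0.08) − 80·(+0.09)] / 3600 = -0.0008889
Flow direction (−∇h) has components (-0.0005556 E, +0.0008889 N).
Azimuth = atan2(E, N) = atan2(-0.0005556, +0.0008889) = 328.0° ≈ 328°.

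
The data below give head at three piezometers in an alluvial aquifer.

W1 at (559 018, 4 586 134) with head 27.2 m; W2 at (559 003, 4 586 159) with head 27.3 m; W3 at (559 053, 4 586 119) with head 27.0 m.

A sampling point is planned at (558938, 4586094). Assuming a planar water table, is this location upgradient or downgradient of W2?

upgradient

Three-point gradient (reference W1): Δ to W2 = (-15, 25, +0.1), Δ to W3 = (35, -15, -0.2).
∂h/∂x = -0.005385, ∂h/∂y = +0.0007692 (det = -650).
Head at (558938, 4586094) = 27.2 + (-0.005385)·(-80) + (+0.0007692)·(-40) = 27.60 m.
That is higher than the 27.3 m at W2, so the point is upgradient.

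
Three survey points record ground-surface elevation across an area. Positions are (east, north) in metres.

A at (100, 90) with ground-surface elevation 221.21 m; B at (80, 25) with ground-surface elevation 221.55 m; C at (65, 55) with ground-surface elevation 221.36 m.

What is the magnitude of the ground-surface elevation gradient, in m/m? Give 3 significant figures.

0.00581 m/m

Three-point gradient (reference A): Δ to B = (-20, -65, +0.34), Δ to C = (-35, -35, +0.15).
∂z/∂x = +0.001365, ∂z/∂y = -0.005651 (det = -1575).
|∇f| = √(0.001365² + -0.005651²) = 0.005814 m/m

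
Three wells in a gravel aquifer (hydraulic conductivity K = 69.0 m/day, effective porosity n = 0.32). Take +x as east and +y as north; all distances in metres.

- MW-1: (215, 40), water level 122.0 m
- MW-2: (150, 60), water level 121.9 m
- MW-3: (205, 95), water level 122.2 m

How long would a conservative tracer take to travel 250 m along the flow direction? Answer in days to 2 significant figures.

230 days

Differences from MW-1: to MW-2 (Δx, Δy, Δh) = (-65, 20, -0.1); to MW-3 = (-10, 55, +0.2).
Determinant of the coordinate differences = (-65)·55 − (-10)·20 = -3375.
∂h/∂x = [(-0.1)·55 − (+0.2)·20] / -3375 = +0.002815
∂h/∂y = [(-65)·(+0.2) − (-10)·(-0.1)] / -3375 = +0.004148
|∇h| = √(0.002815² + 0.004148²) = 0.005013
Seepage velocity v = K·i/n = 69.0 × 0.005013 / 0.32 = 1.081 m/day.
t = 250 / 1.081 = 231.3 days.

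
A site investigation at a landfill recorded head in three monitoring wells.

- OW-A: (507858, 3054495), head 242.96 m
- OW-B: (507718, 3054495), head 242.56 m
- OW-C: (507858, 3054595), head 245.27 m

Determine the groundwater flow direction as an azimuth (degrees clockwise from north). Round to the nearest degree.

∂h/∂x = (242.56 − 242.96) / (507718 − 507858) = +0.002857
∂h/∂y = (245.27 − 242.96) / (3054595 − 3054495) = +0.02310
Flow direction (−∇h) has components (-0.002857 E, -0.02310 N).
Azimuth = atan2(E, N) = atan2(-0.002857, -0.02310) = 187.1° ≈ 187°.

187°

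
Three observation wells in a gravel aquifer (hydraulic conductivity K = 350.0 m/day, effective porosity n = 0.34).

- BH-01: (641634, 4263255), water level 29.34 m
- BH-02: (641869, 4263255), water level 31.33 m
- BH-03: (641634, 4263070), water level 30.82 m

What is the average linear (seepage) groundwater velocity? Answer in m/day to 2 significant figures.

∂h/∂x = (31.33 − 29.34) / (641869 − 641634) = +0.008468
∂h/∂y = (30.82 − 29.34) / (4263070 − 4263255) = -0.008000
|∇h| = √(0.008468² + -0.008000²) = 0.01165
Seepage velocity v = K·i/n = 350.0 × 0.01165 / 0.34 = 11.99 m/day.

12 m/day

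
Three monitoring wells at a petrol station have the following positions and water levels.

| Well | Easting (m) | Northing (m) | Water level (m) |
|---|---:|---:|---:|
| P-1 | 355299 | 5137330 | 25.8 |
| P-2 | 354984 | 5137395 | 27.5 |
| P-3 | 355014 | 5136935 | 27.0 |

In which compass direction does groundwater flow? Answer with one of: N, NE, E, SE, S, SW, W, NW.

E

Taking P-1 as reference: P-2−P-1 = (-315, 65, +1.7); P-3−P-1 = (-285, -395, +1.2).
Solve a·Δx + b·Δy = Δh: det = (-315)·(-395) − (-285)·65 = 142950.
∂h/∂x = [(+1.7)·(-395) − (+1.2)·65] / 142950 = -0.005243
∂h/∂y = [(-315)·(+1.2) − (-285)·(+1.7)] / 142950 = +0.0007450
Flow = −∇h = (+0.005243 east, -0.0007450 north), which points east.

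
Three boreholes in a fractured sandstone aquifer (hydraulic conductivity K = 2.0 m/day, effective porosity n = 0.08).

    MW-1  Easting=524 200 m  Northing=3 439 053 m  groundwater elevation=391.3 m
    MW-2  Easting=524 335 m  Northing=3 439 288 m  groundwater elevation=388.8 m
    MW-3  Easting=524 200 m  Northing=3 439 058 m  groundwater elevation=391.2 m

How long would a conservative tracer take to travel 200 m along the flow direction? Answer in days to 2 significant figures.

Three-point gradient (reference MW-1): Δ to MW-2 = (135, 235, -2.5), Δ to MW-3 = (0, 5, -0.1).
∂h/∂x = +0.01630, ∂h/∂y = -0.02000 (det = 675).
|∇h| = √(0.01630² + -0.02000²) = 0.0258
Seepage velocity v = K·i/n = 2.0 × 0.0258 / 0.08 = 0.645 m/day.
t = 200 / 0.645 = 310.1 days.

310 days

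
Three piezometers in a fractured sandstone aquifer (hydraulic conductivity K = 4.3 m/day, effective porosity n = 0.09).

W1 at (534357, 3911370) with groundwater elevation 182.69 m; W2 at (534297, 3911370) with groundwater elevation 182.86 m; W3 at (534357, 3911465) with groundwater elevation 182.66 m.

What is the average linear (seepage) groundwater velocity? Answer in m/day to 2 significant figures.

∂h/∂x = (182.86 − 182.69) / (534297 − 534357) = -0.002833
∂h/∂y = (182.66 − 182.69) / (3911465 − 3911370) = -0.0003158
|∇h| = √(-0.002833² + -0.0003158²) = 0.002851
Seepage velocity v = K·i/n = 4.3 × 0.002851 / 0.09 = 0.1362 m/day.

0.14 m/day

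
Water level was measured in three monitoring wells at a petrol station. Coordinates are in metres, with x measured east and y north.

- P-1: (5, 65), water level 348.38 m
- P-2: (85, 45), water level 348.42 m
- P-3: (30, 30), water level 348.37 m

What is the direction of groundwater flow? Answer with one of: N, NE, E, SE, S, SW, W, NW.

Taking P-1 as reference: P-2−P-1 = (80, -20, +0.04); P-3−P-1 = (25, -35, -0.01).
Determinant of the coordinate differences = 80·(-35) − 25·(-20) = -2300.
∂h/∂x = [(+0.04)·(-35) − (-0.01)·(-20)] / -2300 = +0.0006957
∂h/∂y = [80·(-0.01) − 25·(+0.04)] / -2300 = +0.0007826
Flow = −∇h = (-0.0006957 east, -0.0007826 north), which points southwest.

SW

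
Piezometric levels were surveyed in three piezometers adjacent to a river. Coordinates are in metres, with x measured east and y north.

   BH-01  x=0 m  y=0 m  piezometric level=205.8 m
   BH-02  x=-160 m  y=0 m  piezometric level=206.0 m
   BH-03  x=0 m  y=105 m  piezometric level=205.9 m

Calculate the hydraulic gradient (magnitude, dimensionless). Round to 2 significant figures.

∂h/∂x = (206.0 − 205.8) / (-160 − 0) = -0.001250
∂h/∂y = (205.9 − 205.8) / (105 − 0) = +0.0009524
|∇h| = √(-0.001250² + 0.0009524²) = 0.001571

0.0016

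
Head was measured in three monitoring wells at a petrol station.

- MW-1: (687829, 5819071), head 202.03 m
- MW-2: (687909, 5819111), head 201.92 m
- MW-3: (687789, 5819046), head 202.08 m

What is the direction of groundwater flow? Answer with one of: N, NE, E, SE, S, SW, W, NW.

With h = a·x + b·y + c and MW-1 as origin, the differences give:
  80·a + 40·b = -0.11
  (-40)·a + (-25)·b = +0.05
Eliminate b (×(-25) and ×40, subtract): -400·a = 0.750 → a = ∂h/∂x = -0.001875
Back-substitute: b = ∂h/∂y = +0.0010000.
Flow = −∇h = (+0.001875 east, -0.0010000 north), which points southeast.

SE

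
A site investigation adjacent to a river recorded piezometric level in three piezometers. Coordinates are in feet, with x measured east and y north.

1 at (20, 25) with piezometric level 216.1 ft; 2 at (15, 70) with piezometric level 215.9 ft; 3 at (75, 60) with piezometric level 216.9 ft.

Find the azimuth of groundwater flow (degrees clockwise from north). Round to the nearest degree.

279°

Three-point gradient (reference 1): Δ to 2 = (-5, 45, -0.2), Δ to 3 = (55, 35, +0.8).
∂h/∂x = +0.01623, ∂h/∂y = -0.002642 (det = -2650).
Flow direction (−∇h) has components (-0.01623 E, +0.002642 N).
Azimuth = atan2(E, N) = atan2(-0.01623, +0.002642) = 279.2° ≈ 279°.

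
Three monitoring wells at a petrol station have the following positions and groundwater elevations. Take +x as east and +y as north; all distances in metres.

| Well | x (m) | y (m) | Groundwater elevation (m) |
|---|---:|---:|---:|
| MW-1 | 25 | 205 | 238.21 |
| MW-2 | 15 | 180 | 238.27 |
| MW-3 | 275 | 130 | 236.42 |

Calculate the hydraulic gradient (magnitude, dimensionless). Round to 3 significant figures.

0.00705

Differences from MW-1: to MW-2 (Δx, Δy, Δh) = (-10, -25, +0.06); to MW-3 = (250, -75, -1.79).
Solve a·Δx + b·Δy = Δh: det = (-10)·(-75) − 250·(-25) = 7000.
∂h/∂x = [(+0.06)·(-75) − (-1.79)·(-25)] / 7000 = -0.007036
∂h/∂y = [(-10)·(-1.79) − 250·(+0.06)] / 7000 = +0.0004143
|∇h| = √(-0.007036² + 0.0004143²) = 0.007048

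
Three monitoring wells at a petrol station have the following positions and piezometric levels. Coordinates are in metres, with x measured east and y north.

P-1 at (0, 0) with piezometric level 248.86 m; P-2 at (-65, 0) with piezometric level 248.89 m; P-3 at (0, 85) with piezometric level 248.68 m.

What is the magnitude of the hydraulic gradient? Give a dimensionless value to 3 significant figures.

0.00217

∂h/∂x = (248.89 − 248.86) / (-65 − 0) = -0.0004615
∂h/∂y = (248.68 − 248.86) / (85 − 0) = -0.002118
|∇h| = √(-0.0004615² + -0.002118²) = 0.002168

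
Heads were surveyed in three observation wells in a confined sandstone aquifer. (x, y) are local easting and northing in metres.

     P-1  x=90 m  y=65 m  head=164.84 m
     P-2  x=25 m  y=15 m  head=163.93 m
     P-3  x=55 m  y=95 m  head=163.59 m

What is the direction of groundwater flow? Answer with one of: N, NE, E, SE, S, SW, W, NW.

Differences from P-1: to P-2 (Δx, Δy, Δh) = (-65, -50, -0.91); to P-3 = (-35, 30, -1.25).
Determinant of the coordinate differences = (-65)·30 − (-35)·(-50) = -3700.
∂h/∂x = [(-0.91)·30 − (-1.25)·(-50)] / -3700 = +0.02427
∂h/∂y = [(-65)·(-1.25) − (-35)·(-0.91)] / -3700 = -0.01335
Flow = −∇h = (-0.02427 east, +0.01335 north), which points northwest.

NW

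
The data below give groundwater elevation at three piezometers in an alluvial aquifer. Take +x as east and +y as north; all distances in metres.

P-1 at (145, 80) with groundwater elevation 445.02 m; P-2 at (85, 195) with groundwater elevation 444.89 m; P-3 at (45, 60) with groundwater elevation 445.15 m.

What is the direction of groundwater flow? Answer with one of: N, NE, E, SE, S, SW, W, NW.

NE

With h = a·x + b·y + c and P-1 as origin, the differences give:
  (-60)·a + 115·b = -0.13
  (-100)·a + (-20)·b = +0.13
Eliminate b (×(-20) and ×115, subtract): 12700·a = -12.350 → a = ∂h/∂x = -0.0009724
Back-substitute: b = ∂h/∂y = -0.001638.
Flow = −∇h = (+0.0009724 east, +0.001638 north), which points northeast.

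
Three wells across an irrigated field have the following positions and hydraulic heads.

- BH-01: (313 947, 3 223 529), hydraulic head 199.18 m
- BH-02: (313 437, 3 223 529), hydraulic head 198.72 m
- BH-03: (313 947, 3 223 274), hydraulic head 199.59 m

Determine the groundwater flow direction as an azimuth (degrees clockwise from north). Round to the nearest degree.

331°

∂h/∂x = (198.72 − 199.18) / (313437 − 313947) = +0.0009020
∂h/∂y = (199.59 − 199.18) / (3223274 − 3223529) = -0.001608
Flow direction (−∇h) has components (-0.0009020 E, +0.001608 N).
Azimuth = atan2(E, N) = atan2(-0.0009020, +0.001608) = 330.7° ≈ 331°.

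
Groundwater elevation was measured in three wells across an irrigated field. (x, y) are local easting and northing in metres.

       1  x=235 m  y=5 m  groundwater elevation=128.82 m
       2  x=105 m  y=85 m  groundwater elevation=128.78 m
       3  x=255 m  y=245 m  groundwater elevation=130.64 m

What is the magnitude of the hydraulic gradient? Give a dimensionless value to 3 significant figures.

Three-point gradient (reference 1): Δ to 2 = (-130, 80, -0.04), Δ to 3 = (20, 240, +1.82).
∂h/∂x = +0.004732, ∂h/∂y = +0.007189 (det = -32800).
|∇h| = √(0.004732² + 0.007189²) = 0.008607

0.00861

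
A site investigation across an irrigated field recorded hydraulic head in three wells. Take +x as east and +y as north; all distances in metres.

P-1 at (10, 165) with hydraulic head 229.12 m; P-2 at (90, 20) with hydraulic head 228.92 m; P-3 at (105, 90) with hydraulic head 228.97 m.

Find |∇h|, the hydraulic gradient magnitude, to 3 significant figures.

Three-point gradient (reference P-1): Δ to P-2 = (80, -145, -0.20), Δ to P-3 = (95, -75, -0.15).
∂h/∂x = -0.0008682, ∂h/∂y = +0.0009003 (det = 7775).
|∇h| = √(-0.0008682² + 0.0009003²) = 0.001251

0.00125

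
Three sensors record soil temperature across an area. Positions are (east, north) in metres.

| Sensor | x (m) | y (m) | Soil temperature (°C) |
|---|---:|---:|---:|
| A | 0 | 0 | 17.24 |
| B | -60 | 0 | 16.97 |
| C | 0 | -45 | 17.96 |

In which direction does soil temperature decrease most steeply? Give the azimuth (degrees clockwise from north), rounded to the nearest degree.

344°

∂T/∂x = (16.97 − 17.24) / (-60 − 0) = +0.004500
∂T/∂y = (17.96 − 17.24) / (-45 − 0) = -0.01600
Steepest decrease is along −∇f: components (-0.004500 E, +0.01600 N).
Azimuth = atan2(-0.004500, +0.01600) = 344.3° ≈ 344°.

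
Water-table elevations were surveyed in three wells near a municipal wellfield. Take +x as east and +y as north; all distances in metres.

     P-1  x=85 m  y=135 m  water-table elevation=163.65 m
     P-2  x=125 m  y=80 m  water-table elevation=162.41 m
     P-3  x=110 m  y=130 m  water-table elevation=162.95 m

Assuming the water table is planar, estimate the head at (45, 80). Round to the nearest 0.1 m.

Differences from P-1: to P-2 (Δx, Δy, Δh) = (40, -55, -1.24); to P-3 = (25, -5, -0.70).
Determinant of the coordinate differences = 40·(-5) − 25·(-55) = 1175.
∂h/∂x = [(-1.24)·(-5) − (-0.70)·(-55)] / 1175 = -0.02749
∂h/∂y = [40·(-0.70) − 25·(-1.24)] / 1175 = +0.002553
h(45, 80) = 163.65 + (-0.02749)·(-40) + (+0.002553)·(-55) = 163.65 +1.100 -0.140 = 164.609 m.

164.6 m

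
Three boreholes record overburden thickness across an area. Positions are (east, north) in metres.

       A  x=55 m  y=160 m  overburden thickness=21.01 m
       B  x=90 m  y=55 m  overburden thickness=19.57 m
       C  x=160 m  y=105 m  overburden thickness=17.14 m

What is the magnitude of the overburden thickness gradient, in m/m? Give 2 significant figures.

Differences from A: to B (Δx, Δy, Δh) = (35, -105, -1.44); to C = (105, -55, -3.87).
Solve a·Δx + b·Δy = Δd: det = 35·(-55) − 105·(-105) = 9100.
∂d/∂x = [(-1.44)·(-55) − (-3.87)·(-105)] / 9100 = -0.03595
∂d/∂y = [35·(-3.87) − 105·(-1.44)] / 9100 = +0.001731
|∇f| = √(-0.03595² + 0.001731²) = 0.03599 m/m

0.036 m/m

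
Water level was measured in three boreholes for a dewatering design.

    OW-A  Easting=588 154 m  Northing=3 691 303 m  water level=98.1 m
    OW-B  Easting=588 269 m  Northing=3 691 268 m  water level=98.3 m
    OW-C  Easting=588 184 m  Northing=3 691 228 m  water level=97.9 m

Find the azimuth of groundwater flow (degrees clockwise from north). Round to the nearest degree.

With h = a·x + b·y + c and OW-A as origin, the differences give:
  115·a + (-35)·b = +0.2
  30·a + (-75)·b = -0.2
Eliminate b (×(-75) and ×(-35), subtract): -7575·a = -22.00 → a = ∂h/∂x = +0.002904
Back-substitute: b = ∂h/∂y = +0.003828.
Flow direction (−∇h) has components (-0.002904 E, -0.003828 N).
Azimuth = atan2(E, N) = atan2(-0.002904, -0.003828) = 217.2° ≈ 217°.

217°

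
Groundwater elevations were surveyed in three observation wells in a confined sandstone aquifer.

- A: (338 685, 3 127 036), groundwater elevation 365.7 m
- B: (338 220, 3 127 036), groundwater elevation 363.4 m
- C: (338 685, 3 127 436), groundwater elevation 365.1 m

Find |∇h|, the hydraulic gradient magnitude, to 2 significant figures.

∂h/∂x = (363.4 − 365.7) / (338220 − 338685) = +0.004946
∂h/∂y = (365.1 − 365.7) / (3127436 − 3127036) = -0.001500
|∇h| = √(0.004946² + -0.001500²) = 0.005168

0.0052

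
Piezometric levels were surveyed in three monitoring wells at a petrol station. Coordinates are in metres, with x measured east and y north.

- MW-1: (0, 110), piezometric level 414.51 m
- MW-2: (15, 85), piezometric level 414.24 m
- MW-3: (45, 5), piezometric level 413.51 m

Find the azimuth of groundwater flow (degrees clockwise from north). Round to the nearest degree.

Differences from MW-1: to MW-2 (Δx, Δy, Δh) = (15, -25, -0.27); to MW-3 = (45, -105, -1.00).
Solve a·Δx + b·Δy = Δh: det = 15·(-105) − 45·(-25) = -450.
∂h/∂x = [(-0.27)·(-105) − (-1.00)·(-25)] / -450 = -0.007444
∂h/∂y = [15·(-1.00) − 45·(-0.27)] / -450 = +0.006333
Flow direction (−∇h) has components (+0.007444 E, -0.006333 N).
Azimuth = atan2(E, N) = atan2(+0.007444, -0.006333) = 130.4° ≈ 130°.

130°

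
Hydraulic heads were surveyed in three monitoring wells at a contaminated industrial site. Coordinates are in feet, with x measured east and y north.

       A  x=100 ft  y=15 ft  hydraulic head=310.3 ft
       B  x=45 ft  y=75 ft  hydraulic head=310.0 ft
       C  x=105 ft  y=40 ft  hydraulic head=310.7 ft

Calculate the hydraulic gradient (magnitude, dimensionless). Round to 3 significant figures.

With h = a·x + b·y + c and A as origin, the differences give:
  (-55)·a + 60·b = -0.3
  5·a + 25·b = +0.4
Eliminate b (×25 and ×60, subtract): -1675·a = -31.50 → a = ∂h/∂x = +0.01881
Back-substitute: b = ∂h/∂y = +0.01224.
|∇h| = √(0.01881² + 0.01224²) = 0.02244

0.0224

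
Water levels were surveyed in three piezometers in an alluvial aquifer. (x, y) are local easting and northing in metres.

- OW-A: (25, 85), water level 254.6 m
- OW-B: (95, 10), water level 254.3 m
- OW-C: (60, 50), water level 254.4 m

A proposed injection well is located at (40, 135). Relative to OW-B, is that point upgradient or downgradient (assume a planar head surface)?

Differences from OW-A: to OW-B (Δx, Δy, Δh) = (70, -75, -0.3); to OW-C = (35, -35, -0.2).
Determinant of the coordinate differences = 70·(-35) − 35·(-75) = 175.
∂h/∂x = [(-0.3)·(-35) − (-0.2)·(-75)] / 175 = -0.02571
∂h/∂y = [70·(-0.2) − 35·(-0.3)] / 175 = -0.02000
Head at (40, 135) = 254.6 + (-0.02571)·(15) + (-0.02000)·(50) = 253.21 m.
That is lower than the 254.3 m at OW-B, so the point is downgradient.

downgradient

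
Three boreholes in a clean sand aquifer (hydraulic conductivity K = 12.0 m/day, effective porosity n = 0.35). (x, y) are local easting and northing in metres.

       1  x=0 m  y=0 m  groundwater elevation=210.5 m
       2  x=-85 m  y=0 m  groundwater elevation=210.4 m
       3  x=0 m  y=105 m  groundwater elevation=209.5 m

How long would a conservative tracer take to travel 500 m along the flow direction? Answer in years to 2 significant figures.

4.2 years

∂h/∂x = (210.4 − 210.5) / (-85 − 0) = +0.001176
∂h/∂y = (209.5 − 210.5) / (105 − 0) = -0.009524
|∇h| = √(0.001176² + -0.009524²) = 0.009596
Seepage velocity v = K·i/n = 12.0 × 0.009596 / 0.35 = 0.329 m/day.
t = 500 / 0.329 = 1520 days = 4.16 years.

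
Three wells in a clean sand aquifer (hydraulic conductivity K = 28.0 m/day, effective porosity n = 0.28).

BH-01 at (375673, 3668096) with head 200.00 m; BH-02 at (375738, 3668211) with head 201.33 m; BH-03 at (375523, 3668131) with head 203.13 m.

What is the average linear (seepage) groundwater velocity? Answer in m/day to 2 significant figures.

2.6 m/day

Differences from BH-01: to BH-02 (Δx, Δy, Δh) = (65, 115, +1.33); to BH-03 = (-150, 35, +3.13).
Solve a·Δx + b·Δy = Δh: det = 65·35 − (-150)·115 = 19525.
∂h/∂x = [(+1.33)·35 − (+3.13)·115] / 19525 = -0.01605
∂h/∂y = [65·(+3.13) − (-150)·(+1.33)] / 19525 = +0.02064
|∇h| = √(-0.01605² + 0.02064²) = 0.02615
Seepage velocity v = K·i/n = 28.0 × 0.02615 / 0.28 = 2.615 m/day.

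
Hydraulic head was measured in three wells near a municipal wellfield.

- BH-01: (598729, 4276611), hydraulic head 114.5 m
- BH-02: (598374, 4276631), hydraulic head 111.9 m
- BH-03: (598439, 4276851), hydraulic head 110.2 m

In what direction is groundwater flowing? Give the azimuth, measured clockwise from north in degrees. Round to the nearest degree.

325°

Taking BH-01 as reference: BH-02−BH-01 = (-355, 20, -2.6); BH-03−BH-01 = (-290, 240, -4.3).
Determinant of the coordinate differences = (-355)·240 − (-290)·20 = -79400.
∂h/∂x = [(-2.6)·240 − (-4.3)·20] / -79400 = +0.006776
∂h/∂y = [(-355)·(-4.3) − (-290)·(-2.6)] / -79400 = -0.009729
Flow direction (−∇h) has components (-0.006776 E, +0.009729 N).
Azimuth = atan2(E, N) = atan2(-0.006776, +0.009729) = 325.1° ≈ 325°.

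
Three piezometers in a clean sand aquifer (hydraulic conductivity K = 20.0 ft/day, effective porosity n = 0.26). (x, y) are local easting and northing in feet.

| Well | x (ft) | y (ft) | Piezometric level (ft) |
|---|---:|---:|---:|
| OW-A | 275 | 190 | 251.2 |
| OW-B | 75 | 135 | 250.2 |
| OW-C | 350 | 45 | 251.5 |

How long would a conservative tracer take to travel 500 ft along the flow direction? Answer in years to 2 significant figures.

3.6 years

With h = a·x + b·y + c and OW-A as origin, the differences give:
  (-200)·a + (-55)·b = -1.0
  75·a + (-145)·b = +0.3
Eliminate b (×(-145) and ×(-55), subtract): 33125·a = 161.50 → a = ∂h/∂x = +0.004875
Back-substitute: b = ∂h/∂y = +0.0004528.
|∇h| = √(0.004875² + 0.0004528²) = 0.004896
Seepage velocity v = K·i/n = 20.0 × 0.004896 / 0.26 = 0.3766 ft/day.
t = 500 / 0.3766 = 1328 days = 3.64 years.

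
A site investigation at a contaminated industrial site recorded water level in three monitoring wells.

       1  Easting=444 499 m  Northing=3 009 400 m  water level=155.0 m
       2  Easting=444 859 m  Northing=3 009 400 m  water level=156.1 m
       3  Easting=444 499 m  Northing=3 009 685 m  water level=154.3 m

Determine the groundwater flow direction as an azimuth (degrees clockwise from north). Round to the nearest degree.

309°

∂h/∂x = (156.1 − 155.0) / (444859 − 444499) = +0.003056
∂h/∂y = (154.3 − 155.0) / (3009685 − 3009400) = -0.002456
Flow direction (−∇h) has components (-0.003056 E, +0.002456 N).
Azimuth = atan2(E, N) = atan2(-0.003056, +0.002456) = 308.8° ≈ 309°.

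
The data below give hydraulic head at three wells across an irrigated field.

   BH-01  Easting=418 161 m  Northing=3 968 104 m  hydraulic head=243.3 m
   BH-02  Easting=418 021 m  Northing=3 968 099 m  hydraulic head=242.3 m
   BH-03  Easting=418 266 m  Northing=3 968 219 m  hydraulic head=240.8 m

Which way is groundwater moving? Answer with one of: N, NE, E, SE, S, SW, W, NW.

Taking BH-01 as reference: BH-02−BH-01 = (-140, -5, -1.0); BH-03−BH-01 = (105, 115, -2.5).
Determinant of the coordinate differences = (-140)·115 − 105·(-5) = -15575.
∂h/∂x = [(-1.0)·115 − (-2.5)·(-5)] / -15575 = +0.008186
∂h/∂y = [(-140)·(-2.5) − 105·(-1.0)] / -15575 = -0.02921
Flow = −∇h = (-0.008186 east, +0.02921 north), which points north.

N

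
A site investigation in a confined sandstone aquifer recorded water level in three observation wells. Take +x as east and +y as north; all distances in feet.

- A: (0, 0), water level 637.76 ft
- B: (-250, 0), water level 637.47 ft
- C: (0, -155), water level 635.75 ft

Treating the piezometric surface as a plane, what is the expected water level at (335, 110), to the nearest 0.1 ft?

639.6 ft

∂h/∂x = (637.47 − 637.76) / (-250 − 0) = +0.001160
∂h/∂y = (635.75 − 637.76) / (-155 − 0) = +0.01297
h(335, 110) = 637.76 + (+0.001160)·(335) + (+0.01297)·(110) = 637.76 +0.389 +1.426 = 639.575 ft.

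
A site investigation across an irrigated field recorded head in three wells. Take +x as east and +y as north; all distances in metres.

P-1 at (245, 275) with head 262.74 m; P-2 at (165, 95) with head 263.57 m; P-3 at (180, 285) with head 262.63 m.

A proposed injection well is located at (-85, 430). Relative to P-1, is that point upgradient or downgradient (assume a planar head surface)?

Differences from P-1: to P-2 (Δx, Δy, Δh) = (-80, -180, +0.83); to P-3 = (-65, 10, -0.11).
Determinant of the coordinate differences = (-80)·10 − (-65)·(-180) = -12500.
∂h/∂x = [(+0.83)·10 − (-0.11)·(-180)] / -12500 = +0.0009200
∂h/∂y = [(-80)·(-0.11) − (-65)·(+0.83)] / -12500 = -0.005020
Head at (-85, 430) = 262.74 + (+0.0009200)·(-330) + (-0.005020)·(155) = 261.66 m.
That is lower than the 262.74 m at P-1, so the point is downgradient.

downgradient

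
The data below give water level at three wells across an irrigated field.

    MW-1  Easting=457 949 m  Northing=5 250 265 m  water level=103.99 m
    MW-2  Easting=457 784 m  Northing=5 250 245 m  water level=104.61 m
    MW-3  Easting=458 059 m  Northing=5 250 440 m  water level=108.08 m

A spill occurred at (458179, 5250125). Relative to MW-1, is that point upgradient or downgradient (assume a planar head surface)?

Taking MW-1 as reference: MW-2−MW-1 = (-165, -20, +0.62); MW-3−MW-1 = (110, 175, +4.09).
Solve a·Δx + b·Δy = Δh: det = (-165)·175 − 110·(-20) = -26675.
∂h/∂x = [(+0.62)·175 − (+4.09)·(-20)] / -26675 = -0.007134
∂h/∂y = [(-165)·(+4.09) − 110·(+0.62)] / -26675 = +0.02786
Head at (458179, 5250125) = 103.99 + (-0.007134)·(230) + (+0.02786)·(-140) = 98.45 m.
That is lower than the 103.99 m at MW-1, so the point is downgradient.

downgradient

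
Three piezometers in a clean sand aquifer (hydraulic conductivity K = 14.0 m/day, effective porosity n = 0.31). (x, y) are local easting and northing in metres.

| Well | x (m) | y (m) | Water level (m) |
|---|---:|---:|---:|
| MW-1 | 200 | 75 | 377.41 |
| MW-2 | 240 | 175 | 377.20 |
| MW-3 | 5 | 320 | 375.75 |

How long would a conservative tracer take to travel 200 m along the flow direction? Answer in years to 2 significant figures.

With h = a·x + b·y + c and MW-1 as origin, the differences give:
  40·a + 100·b = -0.21
  (-195)·a + 245·b = -1.66
Eliminate b (×245 and ×100, subtract): 29300·a = 114.550 → a = ∂h/∂x = +0.003910
Back-substitute: b = ∂h/∂y = -0.003664.
|∇h| = √(0.003910² + -0.003664²) = 0.005358
Seepage velocity v = K·i/n = 14.0 × 0.005358 / 0.31 = 0.242 m/day.
t = 200 / 0.242 = 826.4 days = 2.26 years.

2.3 years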